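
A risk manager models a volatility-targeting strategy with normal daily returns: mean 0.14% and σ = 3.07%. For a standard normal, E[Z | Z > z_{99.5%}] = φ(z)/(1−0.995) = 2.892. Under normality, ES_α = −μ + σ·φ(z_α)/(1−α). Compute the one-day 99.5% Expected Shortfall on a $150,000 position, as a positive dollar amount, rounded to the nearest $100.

ES = −(0.14%) + 3.07% × 2.892 = 8.738%.
On $150,000: 0.08738 × $150,000 = $13,107.

$13,100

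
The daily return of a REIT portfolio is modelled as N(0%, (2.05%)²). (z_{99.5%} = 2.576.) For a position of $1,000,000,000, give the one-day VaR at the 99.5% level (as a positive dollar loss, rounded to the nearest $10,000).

$52,810,000

VaR = z·σ = 2.576 × 2.05% = 5.281%.
On $1,000,000,000: 0.05281 × $1,000,000,000 = $52,810,000.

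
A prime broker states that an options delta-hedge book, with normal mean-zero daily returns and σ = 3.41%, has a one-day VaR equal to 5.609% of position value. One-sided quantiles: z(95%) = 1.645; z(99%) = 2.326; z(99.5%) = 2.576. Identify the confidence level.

Implied z = VaR/σ = 5.609 / 3.41 = 1.645.
This matches z(95%) = 1.645.

95%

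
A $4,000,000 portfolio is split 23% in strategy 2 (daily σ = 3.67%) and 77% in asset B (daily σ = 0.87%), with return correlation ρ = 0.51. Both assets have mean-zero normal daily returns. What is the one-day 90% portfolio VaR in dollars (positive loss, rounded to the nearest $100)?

$67,600

σ_p² = 0.23²·3.67² + 0.77²·0.87² + 2·0.51·0.23·0.77·3.67·0.87 = 1.7380 (%²).
σ_p = √1.7380 = 1.318%.
At 90%, z = 1.282.
VaR = 1.282 × 1.318% = 1.690%; on $4,000,000 that is $67,600.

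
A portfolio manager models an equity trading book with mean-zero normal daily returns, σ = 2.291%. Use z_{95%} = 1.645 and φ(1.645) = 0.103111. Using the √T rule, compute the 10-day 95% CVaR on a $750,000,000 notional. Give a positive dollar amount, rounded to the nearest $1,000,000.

σ_{10d} = 2.291% × √10 = 7.245%.
ES multiplier = φ(z)/(1−α) = 0.103111/0.05 = 2.062.
ES = 7.245% × 2.062 = 14.939%; on $750,000,000: $112,042,500.

$112,000,000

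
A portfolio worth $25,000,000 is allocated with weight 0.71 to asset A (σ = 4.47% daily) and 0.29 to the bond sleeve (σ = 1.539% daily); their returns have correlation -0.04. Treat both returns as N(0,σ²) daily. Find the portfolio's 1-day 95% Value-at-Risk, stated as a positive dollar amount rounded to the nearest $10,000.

$1,310,000

σ_p² = 0.71²·4.47² + 0.29²·1.539² + 2·-0.04·0.71·0.29·4.47·1.539 = 10.1582 (%²).
σ_p = √10.1582 = 3.187%.
At 95%, z = 1.645.
VaR = 1.645 × 3.187% = 5.243%; on $25,000,000 that is $1,310,750.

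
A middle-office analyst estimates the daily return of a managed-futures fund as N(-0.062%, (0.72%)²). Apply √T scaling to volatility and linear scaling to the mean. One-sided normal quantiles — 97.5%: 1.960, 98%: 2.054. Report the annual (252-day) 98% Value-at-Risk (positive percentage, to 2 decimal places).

39.10%

σ_{252d} = 0.72% × √252 = 11.430%; μ_{252d} = 252 × -0.062% = -15.624%.
VaR = −(-15.624%) + 2.054 × 11.430% = 39.101%.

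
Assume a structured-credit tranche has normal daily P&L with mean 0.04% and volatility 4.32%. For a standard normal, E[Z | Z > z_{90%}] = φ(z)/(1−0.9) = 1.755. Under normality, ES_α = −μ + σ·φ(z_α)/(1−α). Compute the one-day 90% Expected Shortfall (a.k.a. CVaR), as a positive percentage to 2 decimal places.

7.54%

ES = −(0.04%) + 4.32% × 1.755 = 7.542%.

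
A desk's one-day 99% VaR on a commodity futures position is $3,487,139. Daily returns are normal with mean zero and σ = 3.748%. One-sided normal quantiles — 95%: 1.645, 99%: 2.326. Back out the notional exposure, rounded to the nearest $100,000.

$40,000,000

VaR as a fraction of value: z·σ = 2.326 × 3.748% = 8.71785%.
Position = $3,487,139 / 0.0871785 = $39,999,998.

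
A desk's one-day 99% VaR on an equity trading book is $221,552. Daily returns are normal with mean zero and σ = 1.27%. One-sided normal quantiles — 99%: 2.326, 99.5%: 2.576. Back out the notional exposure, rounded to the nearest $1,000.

$7,500,000

VaR as a fraction of value: z·σ = 2.326 × 1.27% = 2.95402%.
Position = $221,552 / 0.0295402 = $7,500,017.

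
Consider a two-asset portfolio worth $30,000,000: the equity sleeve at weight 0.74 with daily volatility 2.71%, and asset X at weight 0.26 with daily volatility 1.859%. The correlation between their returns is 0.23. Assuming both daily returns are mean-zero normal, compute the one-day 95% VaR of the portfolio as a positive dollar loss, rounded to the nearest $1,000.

σ_p² = 0.74²·2.71² + 0.26²·1.859² + 2·0.23·0.74·0.26·2.71·1.859 = 4.7011 (%²).
σ_p = √4.7011 = 2.168%.
At 95%, z = 1.645.
VaR = 1.645 × 2.168% = 3.566%; on $30,000,000 that is $1,069,800.

$1,070,000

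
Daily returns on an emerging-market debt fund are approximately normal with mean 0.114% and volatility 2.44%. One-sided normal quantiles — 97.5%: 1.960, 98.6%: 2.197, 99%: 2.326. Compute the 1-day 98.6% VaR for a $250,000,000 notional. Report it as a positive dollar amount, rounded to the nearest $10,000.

VaR = −μ + z·σ = −(0.114%) + 2.197 × 2.44% = 5.247%.
On $250,000,000: 0.05247 × $250,000,000 = $13,117,500.

$13,120,000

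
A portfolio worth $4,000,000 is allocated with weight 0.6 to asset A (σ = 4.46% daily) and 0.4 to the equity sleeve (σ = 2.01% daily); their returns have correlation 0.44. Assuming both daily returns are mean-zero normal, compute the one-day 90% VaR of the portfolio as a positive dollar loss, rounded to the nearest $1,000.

$160,000

σ_p² = 0.6²·4.46² + 0.4²·2.01² + 2·0.44·0.6·0.4·4.46·2.01 = 9.7007 (%²).
σ_p = √9.7007 = 3.115%.
At 90%, z = 1.282.
VaR = 1.282 × 3.115% = 3.993%; on $4,000,000 that is $159,720.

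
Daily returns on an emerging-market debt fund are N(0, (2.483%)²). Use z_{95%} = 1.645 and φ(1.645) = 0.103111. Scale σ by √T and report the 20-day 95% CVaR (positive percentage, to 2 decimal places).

22.90%

σ_{20d} = 2.483% × √20 = 11.104%.
ES multiplier = φ(z)/(1−α) = 0.103111/0.05 = 2.062.
ES = 11.104% × 2.062 = 22.896%.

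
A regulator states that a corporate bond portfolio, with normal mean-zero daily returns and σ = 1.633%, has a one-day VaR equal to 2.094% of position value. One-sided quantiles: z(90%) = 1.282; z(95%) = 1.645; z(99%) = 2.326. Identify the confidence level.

90%

Implied z = VaR/σ = 2.094 / 1.633 = 1.282.
This matches z(90%) = 1.282.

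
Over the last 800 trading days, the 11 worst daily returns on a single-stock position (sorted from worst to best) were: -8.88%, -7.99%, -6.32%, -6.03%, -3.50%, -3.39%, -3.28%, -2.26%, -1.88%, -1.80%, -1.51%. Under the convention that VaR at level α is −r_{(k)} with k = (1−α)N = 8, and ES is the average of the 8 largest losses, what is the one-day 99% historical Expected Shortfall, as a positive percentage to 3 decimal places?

The 8 worst returns sum to -41.65%.
ES = −(-41.65%) / 8 = 5.20625% ≈ 5.206%.

5.206%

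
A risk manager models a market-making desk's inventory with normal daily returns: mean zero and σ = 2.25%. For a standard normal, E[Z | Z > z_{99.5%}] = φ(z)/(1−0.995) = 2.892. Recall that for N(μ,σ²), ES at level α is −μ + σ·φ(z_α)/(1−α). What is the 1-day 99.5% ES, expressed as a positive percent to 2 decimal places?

ES = 2.25% × 2.892 = 6.507%.

6.51%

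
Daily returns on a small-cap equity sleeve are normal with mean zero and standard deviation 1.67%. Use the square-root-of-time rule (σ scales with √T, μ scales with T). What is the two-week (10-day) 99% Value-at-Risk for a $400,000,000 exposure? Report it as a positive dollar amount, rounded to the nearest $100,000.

$49,100,000

At 99%, z = 2.326.
σ_{10d} = 1.67% × √10 = 5.281%.
VaR = 2.326 × 5.281% = 12.284%.
On $400,000,000: 0.12284 × $400,000,000 = $49,136,000.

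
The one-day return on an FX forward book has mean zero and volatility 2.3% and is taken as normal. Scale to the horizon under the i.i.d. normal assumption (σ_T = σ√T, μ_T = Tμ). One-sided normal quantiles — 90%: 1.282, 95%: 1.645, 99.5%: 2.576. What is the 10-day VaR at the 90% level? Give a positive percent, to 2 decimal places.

σ_{10d} = 2.3% × √10 = 7.273%.
VaR = 1.282 × 7.273% = 9.324%.

9.32%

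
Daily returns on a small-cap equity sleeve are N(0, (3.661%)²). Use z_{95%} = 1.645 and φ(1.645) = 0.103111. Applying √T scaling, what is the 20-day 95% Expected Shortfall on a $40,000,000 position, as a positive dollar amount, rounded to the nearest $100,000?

σ_{20d} = 3.661% × √20 = 16.372%.
ES multiplier = φ(z)/(1−α) = 0.103111/0.05 = 2.062.
ES = 16.372% × 2.062 = 33.759%; on $40,000,000: $13,503,600.

$13,500,000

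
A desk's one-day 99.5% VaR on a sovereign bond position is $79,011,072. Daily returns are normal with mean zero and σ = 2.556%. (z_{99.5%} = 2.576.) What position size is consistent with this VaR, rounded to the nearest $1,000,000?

$1,200,000,000

VaR as a fraction of value: z·σ = 2.576 × 2.556% = 6.58426%.
Position = $79,011,072 / 0.0658426 = $1,200,000,000.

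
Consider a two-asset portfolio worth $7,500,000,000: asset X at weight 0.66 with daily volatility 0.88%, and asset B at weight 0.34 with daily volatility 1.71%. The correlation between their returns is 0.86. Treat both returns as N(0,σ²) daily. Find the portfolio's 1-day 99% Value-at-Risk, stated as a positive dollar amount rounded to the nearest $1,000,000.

$196,000,000

σ_p² = 0.66²·0.88² + 0.34²·1.71² + 2·0.86·0.66·0.34·0.88·1.71 = 1.2562 (%²).
σ_p = √1.2562 = 1.121%.
At 99%, z = 2.326.
VaR = 2.326 × 1.121% = 2.607%; on $7,500,000,000 that is $195,525,000.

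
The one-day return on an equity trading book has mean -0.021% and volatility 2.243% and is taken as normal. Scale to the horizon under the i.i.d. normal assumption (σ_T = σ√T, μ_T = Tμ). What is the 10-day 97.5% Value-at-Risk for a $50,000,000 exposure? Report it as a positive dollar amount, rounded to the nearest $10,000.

At 97.5%, z = 1.960.
σ_{10d} = 2.243% × √10 = 7.093%; μ_{10d} = 10 × -0.021% = -0.210%.
VaR = −(-0.210%) + 1.960 × 7.093% = 14.112%.
On $50,000,000: 0.14112 × $50,000,000 = $7,056,000.

$7,060,000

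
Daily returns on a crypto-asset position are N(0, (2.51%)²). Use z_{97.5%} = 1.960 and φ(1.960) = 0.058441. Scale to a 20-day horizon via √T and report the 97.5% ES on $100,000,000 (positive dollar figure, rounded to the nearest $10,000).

$26,240,000

σ_{20d} = 2.51% × √20 = 11.225%.
ES multiplier = φ(z)/(1−α) = 0.058441/0.025 = 2.338.
ES = 11.225% × 2.338 = 26.244%; on $100,000,000: $26,244,000.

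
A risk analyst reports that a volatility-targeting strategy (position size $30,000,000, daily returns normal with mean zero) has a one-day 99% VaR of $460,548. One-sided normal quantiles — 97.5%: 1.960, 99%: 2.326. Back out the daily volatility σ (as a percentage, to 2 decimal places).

0.66%

VaR as a fraction: $460,548 / $30,000,000 = 1.535%.
σ = VaR / z = 1.535% / 2.326 = 0.660%.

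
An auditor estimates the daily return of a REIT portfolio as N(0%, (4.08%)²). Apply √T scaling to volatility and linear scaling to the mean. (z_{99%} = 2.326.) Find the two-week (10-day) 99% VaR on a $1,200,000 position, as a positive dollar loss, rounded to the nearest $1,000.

σ_{10d} = 4.08% × √10 = 12.902%.
VaR = 2.326 × 12.902% = 30.010%.
On $1,200,000: 0.30010 × $1,200,000 = $360,120.

$360,000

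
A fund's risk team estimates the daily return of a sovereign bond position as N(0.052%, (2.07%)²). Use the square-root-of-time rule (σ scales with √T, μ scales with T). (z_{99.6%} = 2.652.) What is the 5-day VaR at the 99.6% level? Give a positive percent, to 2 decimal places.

σ_{5d} = 2.07% × √5 = 4.629%; μ_{5d} = 5 × 0.052% = 0.260%.
VaR = −(0.260%) + 2.652 × 4.629% = 12.016%.

12.02%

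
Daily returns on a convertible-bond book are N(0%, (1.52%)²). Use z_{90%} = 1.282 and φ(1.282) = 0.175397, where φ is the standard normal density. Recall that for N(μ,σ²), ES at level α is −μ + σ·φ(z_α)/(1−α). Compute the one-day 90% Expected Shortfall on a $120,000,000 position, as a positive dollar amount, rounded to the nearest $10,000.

Tail multiplier: φ(z)/(1−α) = 0.175397 / 0.1 = 1.754.
ES = 1.52% × 1.754 = 2.666%.
On $120,000,000: 0.02666 × $120,000,000 = $3,199,200.

$3,200,000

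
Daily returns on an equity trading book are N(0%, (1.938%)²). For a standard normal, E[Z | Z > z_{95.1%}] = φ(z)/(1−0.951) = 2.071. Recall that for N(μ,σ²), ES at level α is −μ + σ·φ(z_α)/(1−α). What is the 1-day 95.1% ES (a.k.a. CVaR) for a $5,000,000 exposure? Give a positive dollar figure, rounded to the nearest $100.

ES = 1.938% × 2.071 = 4.014%.
On $5,000,000: 0.04014 × $5,000,000 = $200,700.

$200,700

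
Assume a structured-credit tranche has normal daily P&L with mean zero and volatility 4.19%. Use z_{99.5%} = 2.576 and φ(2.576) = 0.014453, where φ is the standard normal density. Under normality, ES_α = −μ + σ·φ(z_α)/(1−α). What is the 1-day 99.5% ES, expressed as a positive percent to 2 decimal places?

Tail multiplier: φ(z)/(1−α) = 0.014453 / 0.005 = 2.891.
ES = 4.19% × 2.891 = 12.113%.

12.11%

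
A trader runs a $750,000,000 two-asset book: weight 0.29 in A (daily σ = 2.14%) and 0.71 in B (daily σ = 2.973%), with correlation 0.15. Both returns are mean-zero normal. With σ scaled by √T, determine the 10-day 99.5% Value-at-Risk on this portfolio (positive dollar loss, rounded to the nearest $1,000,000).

σ_p = √(0.29²·2.14² + 0.71²·2.973² + 2·0.15·0.29·0.71·2.14·2.973) = 2.288%.
σ_{10d} = 2.288% × √10 = 7.235%.
z(99.5%) = 2.576.
VaR = 2.576 × 7.235% = 18.637%; on $750,000,000 that is $139,777,500.

$140,000,000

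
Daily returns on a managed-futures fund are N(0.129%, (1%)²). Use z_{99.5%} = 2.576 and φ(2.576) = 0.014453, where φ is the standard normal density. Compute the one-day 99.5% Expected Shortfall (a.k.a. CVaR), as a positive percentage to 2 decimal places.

2.76%

Tail multiplier: φ(z)/(1−α) = 0.014453 / 0.005 = 2.891.
ES = −(0.129%) + 1% × 2.891 = 2.762%.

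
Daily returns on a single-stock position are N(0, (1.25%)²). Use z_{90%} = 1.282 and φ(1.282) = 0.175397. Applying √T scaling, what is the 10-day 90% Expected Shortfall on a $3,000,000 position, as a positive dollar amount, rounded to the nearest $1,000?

$208,000

σ_{10d} = 1.25% × √10 = 3.953%.
ES multiplier = φ(z)/(1−α) = 0.175397/0.1 = 1.754.
ES = 3.953% × 1.754 = 6.934%; on $3,000,000: $208,020.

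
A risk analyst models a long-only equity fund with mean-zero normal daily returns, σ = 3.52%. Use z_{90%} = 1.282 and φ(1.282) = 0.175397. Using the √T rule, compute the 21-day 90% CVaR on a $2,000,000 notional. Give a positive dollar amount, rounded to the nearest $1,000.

$566,000

σ_{21d} = 3.52% × √21 = 16.131%.
ES multiplier = φ(z)/(1−α) = 0.175397/0.1 = 1.754.
ES = 16.131% × 1.754 = 28.294%; on $2,000,000: $565,880.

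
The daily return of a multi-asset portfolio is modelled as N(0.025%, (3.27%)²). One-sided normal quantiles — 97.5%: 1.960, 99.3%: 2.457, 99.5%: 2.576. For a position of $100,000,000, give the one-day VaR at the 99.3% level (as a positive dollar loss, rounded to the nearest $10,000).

$8,010,000

VaR = −μ + z·σ = −(0.025%) + 2.457 × 3.27% = 8.009%.
On $100,000,000: 0.08009 × $100,000,000 = $8,009,000.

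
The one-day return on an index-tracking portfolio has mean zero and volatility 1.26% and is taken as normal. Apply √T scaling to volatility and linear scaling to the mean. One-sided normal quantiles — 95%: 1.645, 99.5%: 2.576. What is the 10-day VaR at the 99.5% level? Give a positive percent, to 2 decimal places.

σ_{10d} = 1.26% × √10 = 3.984%.
VaR = 2.576 × 3.984% = 10.263%.

10.26%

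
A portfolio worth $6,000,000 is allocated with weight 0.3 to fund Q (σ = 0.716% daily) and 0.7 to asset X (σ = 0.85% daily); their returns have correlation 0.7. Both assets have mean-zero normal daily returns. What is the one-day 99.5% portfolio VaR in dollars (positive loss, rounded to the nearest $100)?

σ_p² = 0.3²·0.716² + 0.7²·0.85² + 2·0.7·0.3·0.7·0.716·0.85 = 0.5791 (%²).
σ_p = √0.5791 = 0.761%.
At 99.5%, z = 2.576.
VaR = 2.576 × 0.761% = 1.960%; on $6,000,000 that is $117,600.

$117,600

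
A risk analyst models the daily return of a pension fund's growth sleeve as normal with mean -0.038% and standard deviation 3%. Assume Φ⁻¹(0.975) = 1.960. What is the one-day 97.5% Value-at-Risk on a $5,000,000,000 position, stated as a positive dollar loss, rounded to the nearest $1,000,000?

$296,000,000

VaR = −μ + z·σ = −(-0.038%) + 1.960 × 3% = 5.918%.
On $5,000,000,000: 0.05918 × $5,000,000,000 = $295,900,000.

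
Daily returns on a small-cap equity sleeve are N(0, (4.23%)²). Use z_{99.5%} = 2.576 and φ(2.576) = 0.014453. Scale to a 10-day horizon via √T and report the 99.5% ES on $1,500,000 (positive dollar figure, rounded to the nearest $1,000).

σ_{10d} = 4.23% × √10 = 13.376%.
ES multiplier = φ(z)/(1−α) = 0.014453/0.005 = 2.891.
ES = 13.376% × 2.891 = 38.670%; on $1,500,000: $580,050.

$580,000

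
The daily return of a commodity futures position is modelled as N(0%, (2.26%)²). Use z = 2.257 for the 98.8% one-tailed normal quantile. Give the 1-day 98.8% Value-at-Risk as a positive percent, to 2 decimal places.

VaR = z·σ = 2.257 × 2.26% = 5.101%.

5.10%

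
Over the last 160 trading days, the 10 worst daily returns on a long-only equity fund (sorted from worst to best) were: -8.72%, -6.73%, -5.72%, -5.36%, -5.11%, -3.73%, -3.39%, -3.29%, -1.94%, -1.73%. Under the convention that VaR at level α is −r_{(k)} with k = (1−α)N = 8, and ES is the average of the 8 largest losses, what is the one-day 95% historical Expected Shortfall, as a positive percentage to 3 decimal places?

5.256%

The 8 worst returns sum to -42.05%.
ES = −(-42.05%) / 8 = 5.25625% ≈ 5.256%.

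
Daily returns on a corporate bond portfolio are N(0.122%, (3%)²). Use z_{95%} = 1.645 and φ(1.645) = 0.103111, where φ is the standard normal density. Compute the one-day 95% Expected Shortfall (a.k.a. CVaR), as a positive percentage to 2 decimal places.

Tail multiplier: φ(z)/(1−α) = 0.103111 / 0.05 = 2.062.
ES = −(0.122%) + 3% × 2.062 = 6.064%.

6.06%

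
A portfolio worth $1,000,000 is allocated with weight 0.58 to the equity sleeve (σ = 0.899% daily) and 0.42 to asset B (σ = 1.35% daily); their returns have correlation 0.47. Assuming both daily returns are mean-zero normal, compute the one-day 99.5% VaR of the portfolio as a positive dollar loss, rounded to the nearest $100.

$24,000

σ_p² = 0.58²·0.899² + 0.42²·1.35² + 2·0.47·0.58·0.42·0.899·1.35 = 0.8713 (%²).
σ_p = √0.8713 = 0.933%.
At 99.5%, z = 2.576.
VaR = 2.576 × 0.933% = 2.403%; on $1,000,000 that is $24,030.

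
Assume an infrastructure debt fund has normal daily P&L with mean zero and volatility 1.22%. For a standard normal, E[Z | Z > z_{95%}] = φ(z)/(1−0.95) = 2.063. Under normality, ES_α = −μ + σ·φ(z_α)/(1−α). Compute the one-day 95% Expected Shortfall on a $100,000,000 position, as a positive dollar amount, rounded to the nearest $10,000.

ES = 1.22% × 2.063 = 2.517%.
On $100,000,000: 0.02517 × $100,000,000 = $2,517,000.

$2,520,000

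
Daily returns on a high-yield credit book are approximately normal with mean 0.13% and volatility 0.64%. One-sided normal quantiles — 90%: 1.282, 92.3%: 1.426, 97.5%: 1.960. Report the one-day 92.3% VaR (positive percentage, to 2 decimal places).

VaR = −μ + z·σ = −(0.13%) + 1.426 × 0.64% = 0.783%.

0.78%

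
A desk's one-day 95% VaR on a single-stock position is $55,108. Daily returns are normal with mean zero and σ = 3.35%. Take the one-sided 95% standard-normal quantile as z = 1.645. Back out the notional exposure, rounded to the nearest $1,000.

VaR as a fraction of value: z·σ = 1.645 × 3.35% = 5.51075%.
Position = $55,108 / 0.0551075 = $1,000,009.

$1,000,000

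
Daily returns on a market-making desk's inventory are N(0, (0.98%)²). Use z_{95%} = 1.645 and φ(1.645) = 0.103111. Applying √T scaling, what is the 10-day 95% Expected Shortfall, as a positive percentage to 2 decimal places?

6.39%

σ_{10d} = 0.98% × √10 = 3.099%.
ES multiplier = φ(z)/(1−α) = 0.103111/0.05 = 2.062.
ES = 3.099% × 2.062 = 6.390%.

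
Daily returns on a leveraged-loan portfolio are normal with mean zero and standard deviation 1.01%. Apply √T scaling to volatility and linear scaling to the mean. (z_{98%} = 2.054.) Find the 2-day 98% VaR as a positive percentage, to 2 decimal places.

2.93%

σ_{2d} = 1.01% × √2 = 1.428%.
VaR = 2.054 × 1.428% = 2.933%.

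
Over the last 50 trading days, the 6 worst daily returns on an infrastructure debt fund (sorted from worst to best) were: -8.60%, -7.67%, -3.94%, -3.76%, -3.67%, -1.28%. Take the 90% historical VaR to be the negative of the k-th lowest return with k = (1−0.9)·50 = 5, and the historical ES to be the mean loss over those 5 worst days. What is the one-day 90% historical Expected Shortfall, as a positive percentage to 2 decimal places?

5.53%

The 5 worst returns sum to -27.64%.
ES = −(-27.64%) / 5 = 5.528% ≈ 5.53%.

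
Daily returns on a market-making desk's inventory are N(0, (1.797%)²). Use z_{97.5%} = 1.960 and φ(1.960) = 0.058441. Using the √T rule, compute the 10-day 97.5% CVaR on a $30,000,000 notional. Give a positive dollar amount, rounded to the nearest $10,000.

$3,990,000

σ_{10d} = 1.797% × √10 = 5.683%.
ES multiplier = φ(z)/(1−α) = 0.058441/0.025 = 2.338.
ES = 5.683% × 2.338 = 13.287%; on $30,000,000: $3,986,100.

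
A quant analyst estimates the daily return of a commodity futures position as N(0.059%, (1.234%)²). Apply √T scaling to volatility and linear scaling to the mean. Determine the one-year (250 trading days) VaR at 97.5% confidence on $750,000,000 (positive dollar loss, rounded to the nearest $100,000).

$176,200,000

At 97.5%, z = 1.960.
σ_{250d} = 1.234% × √250 = 19.511%; μ_{250d} = 250 × 0.059% = 14.750%.
VaR = −(14.750%) + 1.960 × 19.511% = 23.492%.
On $750,000,000: 0.23492 × $750,000,000 = $176,190,000.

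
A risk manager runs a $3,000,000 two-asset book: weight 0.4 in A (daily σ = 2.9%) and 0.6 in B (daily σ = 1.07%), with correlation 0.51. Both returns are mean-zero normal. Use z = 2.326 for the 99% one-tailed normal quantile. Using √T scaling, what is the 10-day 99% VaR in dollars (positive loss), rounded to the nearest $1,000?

$350,000

σ_p = √(0.4²·2.9² + 0.6²·1.07² + 2·0.51·0.4·0.6·2.9·1.07) = 1.587%.
σ_{10d} = 1.587% × √10 = 5.019%.
VaR = 2.326 × 5.019% = 11.674%; on $3,000,000 that is $350,220.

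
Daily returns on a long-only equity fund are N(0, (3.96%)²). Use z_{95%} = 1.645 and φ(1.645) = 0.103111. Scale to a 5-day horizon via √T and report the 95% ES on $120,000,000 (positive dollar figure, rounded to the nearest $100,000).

$21,900,000

σ_{5d} = 3.96% × √5 = 8.855%.
ES multiplier = φ(z)/(1−α) = 0.103111/0.05 = 2.062.
ES = 8.855% × 2.062 = 18.259%; on $120,000,000: $21,910,800.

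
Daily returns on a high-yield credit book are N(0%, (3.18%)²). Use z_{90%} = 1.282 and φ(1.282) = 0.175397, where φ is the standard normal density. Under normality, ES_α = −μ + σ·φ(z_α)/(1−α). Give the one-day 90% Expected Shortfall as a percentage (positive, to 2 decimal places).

Tail multiplier: φ(z)/(1−α) = 0.175397 / 0.1 = 1.754.
ES = 3.18% × 1.754 = 5.578%.

5.58%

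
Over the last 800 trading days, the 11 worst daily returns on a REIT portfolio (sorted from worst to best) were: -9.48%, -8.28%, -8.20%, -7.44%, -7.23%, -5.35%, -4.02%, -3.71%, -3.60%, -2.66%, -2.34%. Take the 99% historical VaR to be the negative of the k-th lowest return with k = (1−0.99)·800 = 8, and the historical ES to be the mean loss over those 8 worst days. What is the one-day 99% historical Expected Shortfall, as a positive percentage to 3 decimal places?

The 8 worst returns sum to -53.71%.
ES = −(-53.71%) / 8 = 6.71375% ≈ 6.714%.

6.714%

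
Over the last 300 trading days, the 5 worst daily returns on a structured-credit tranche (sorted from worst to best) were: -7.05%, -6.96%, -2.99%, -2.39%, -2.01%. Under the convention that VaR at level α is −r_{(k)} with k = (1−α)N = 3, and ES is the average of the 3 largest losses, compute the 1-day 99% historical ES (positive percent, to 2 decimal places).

5.67%

The 3 worst returns sum to -17.00%.
ES = −(-17.00%) / 3 = 5.6666…% ≈ 5.67%.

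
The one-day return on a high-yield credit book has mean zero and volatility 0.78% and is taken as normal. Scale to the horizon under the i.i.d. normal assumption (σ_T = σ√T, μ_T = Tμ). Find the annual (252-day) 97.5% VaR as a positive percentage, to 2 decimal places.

24.27%

At 97.5%, z = 1.960.
σ_{252d} = 0.78% × √252 = 12.382%.
VaR = 1.960 × 12.382% = 24.269%.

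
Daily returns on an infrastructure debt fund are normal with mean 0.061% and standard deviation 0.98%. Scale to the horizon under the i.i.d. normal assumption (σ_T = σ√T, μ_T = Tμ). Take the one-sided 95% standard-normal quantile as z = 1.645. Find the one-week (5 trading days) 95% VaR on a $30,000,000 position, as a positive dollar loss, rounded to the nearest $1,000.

$990,000

σ_{5d} = 0.98% × √5 = 2.191%; μ_{5d} = 5 × 0.061% = 0.305%.
VaR = −(0.305%) + 1.645 × 2.191% = 3.299%.
On $30,000,000: 0.03299 × $30,000,000 = $989,700.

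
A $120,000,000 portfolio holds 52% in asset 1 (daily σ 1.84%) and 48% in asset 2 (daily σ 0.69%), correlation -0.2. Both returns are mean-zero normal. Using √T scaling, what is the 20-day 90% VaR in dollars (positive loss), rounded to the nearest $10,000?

σ_p = √(0.52²·1.84² + 0.48²·0.69² + 2·-0.2·0.52·0.48·1.84·0.69) = 0.948%.
σ_{20d} = 0.948% × √20 = 4.240%.
z(90%) = 1.282.
VaR = 1.282 × 4.240% = 5.436%; on $120,000,000 that is $6,523,200.

$6,520,000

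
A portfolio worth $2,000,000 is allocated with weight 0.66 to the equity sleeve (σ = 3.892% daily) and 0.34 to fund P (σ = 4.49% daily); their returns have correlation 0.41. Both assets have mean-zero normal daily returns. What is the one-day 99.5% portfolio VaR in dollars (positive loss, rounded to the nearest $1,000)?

$180,000

σ_p² = 0.66²·3.892² + 0.34²·4.49² + 2·0.41·0.66·0.34·3.892·4.49 = 12.1444 (%²).
σ_p = √12.1444 = 3.485%.
At 99.5%, z = 2.576.
VaR = 2.576 × 3.485% = 8.977%; on $2,000,000 that is $179,540.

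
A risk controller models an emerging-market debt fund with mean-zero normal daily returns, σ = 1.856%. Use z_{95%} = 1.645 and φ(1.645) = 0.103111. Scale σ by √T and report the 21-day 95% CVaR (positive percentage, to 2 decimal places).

17.54%

σ_{21d} = 1.856% × √21 = 8.505%.
ES multiplier = φ(z)/(1−α) = 0.103111/0.05 = 2.062.
ES = 8.505% × 2.062 = 17.537%.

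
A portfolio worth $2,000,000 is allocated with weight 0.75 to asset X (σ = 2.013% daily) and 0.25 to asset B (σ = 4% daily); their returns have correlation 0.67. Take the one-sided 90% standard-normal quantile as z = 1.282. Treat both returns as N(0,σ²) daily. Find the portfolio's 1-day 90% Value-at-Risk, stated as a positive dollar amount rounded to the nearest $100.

$59,000

σ_p² = 0.75²·2.013² + 0.25²·4² + 2·0.67·0.75·0.25·2.013·4 = 5.3024 (%²).
σ_p = √5.3024 = 2.303%.
VaR = 1.282 × 2.303% = 2.952%; on $2,000,000 that is $59,040.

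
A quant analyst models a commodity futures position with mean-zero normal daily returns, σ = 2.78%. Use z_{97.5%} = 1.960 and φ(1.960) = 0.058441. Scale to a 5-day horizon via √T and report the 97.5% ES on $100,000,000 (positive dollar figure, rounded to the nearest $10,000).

$14,530,000

σ_{5d} = 2.78% × √5 = 6.216%.
ES multiplier = φ(z)/(1−α) = 0.058441/0.025 = 2.338.
ES = 6.216% × 2.338 = 14.533%; on $100,000,000: $14,533,000.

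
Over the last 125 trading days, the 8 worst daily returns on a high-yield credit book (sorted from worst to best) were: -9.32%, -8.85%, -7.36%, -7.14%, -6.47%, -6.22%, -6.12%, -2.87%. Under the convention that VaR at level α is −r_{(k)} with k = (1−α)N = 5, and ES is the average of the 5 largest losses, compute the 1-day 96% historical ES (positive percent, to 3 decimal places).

The 5 worst returns sum to -39.14%.
ES = −(-39.14%) / 5 = 7.828%.

7.828%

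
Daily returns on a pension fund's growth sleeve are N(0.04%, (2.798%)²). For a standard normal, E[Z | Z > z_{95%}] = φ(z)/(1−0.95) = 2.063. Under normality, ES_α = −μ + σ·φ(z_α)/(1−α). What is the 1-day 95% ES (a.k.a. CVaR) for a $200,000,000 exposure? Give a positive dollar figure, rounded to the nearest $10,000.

$11,460,000

ES = −(0.04%) + 2.798% × 2.063 = 5.732%.
On $200,000,000: 0.05732 × $200,000,000 = $11,464,000.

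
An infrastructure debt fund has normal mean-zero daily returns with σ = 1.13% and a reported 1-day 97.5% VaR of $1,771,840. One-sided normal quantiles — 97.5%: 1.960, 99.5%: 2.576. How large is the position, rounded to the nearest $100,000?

VaR as a fraction of value: z·σ = 1.960 × 1.13% = 2.2148%.
Position = $1,771,840 / 0.022148 = $80,000,000.

$80,000,000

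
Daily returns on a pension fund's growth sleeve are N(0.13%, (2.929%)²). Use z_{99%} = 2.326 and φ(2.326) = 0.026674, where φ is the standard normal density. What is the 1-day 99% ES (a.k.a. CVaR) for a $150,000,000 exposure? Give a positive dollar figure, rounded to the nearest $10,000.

Tail multiplier: φ(z)/(1−α) = 0.026674 / 0.01 = 2.667.
ES = −(0.13%) + 2.929% × 2.667 = 7.682%.
On $150,000,000: 0.07682 × $150,000,000 = $11,523,000.

$11,520,000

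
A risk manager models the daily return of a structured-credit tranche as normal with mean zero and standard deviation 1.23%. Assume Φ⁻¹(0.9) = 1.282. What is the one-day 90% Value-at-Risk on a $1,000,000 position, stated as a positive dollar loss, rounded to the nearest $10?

$15,770

VaR = z·σ = 1.282 × 1.23% = 1.577%.
On $1,000,000: 0.01577 × $1,000,000 = $15,770.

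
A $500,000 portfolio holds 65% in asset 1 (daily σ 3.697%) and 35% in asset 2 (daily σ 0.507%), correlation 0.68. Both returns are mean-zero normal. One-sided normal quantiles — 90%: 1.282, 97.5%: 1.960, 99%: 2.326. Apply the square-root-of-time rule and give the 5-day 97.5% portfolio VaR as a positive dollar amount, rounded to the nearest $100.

σ_p = √(0.65²·3.697² + 0.35²·0.507² + 2·0.68·0.65·0.35·3.697·0.507) = 2.527%.
σ_{5d} = 2.527% × √5 = 5.651%.
VaR = 1.960 × 5.651% = 11.076%; on $500,000 that is $55,380.

$55,400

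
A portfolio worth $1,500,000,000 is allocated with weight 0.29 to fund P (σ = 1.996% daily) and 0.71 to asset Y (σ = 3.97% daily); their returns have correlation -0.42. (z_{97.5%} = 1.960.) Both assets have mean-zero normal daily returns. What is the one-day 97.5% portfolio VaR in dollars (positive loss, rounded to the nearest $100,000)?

σ_p² = 0.29²·1.996² + 0.71²·3.97² + 2·-0.42·0.29·0.71·1.996·3.97 = 6.9096 (%²).
σ_p = √6.9096 = 2.629%.
VaR = 1.960 × 2.629% = 5.153%; on $1,500,000,000 that is $77,295,000.

$77,300,000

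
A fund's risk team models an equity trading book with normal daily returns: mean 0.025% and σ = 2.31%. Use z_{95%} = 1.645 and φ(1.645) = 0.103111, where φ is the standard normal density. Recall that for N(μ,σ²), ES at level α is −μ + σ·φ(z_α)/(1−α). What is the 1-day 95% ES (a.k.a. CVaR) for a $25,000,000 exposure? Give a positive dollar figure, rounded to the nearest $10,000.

$1,180,000

Tail multiplier: φ(z)/(1−α) = 0.103111 / 0.05 = 2.062.
ES = −(0.025%) + 2.31% × 2.062 = 4.738%.
On $25,000,000: 0.04738 × $25,000,000 = $1,184,500.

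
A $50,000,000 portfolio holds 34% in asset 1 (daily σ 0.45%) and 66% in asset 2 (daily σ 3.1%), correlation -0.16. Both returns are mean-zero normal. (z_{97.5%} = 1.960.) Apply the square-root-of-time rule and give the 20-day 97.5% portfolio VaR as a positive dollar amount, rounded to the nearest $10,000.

σ_p = √(0.34²·0.45² + 0.66²·3.1² + 2·-0.16·0.34·0.66·0.45·3.1) = 2.027%.
σ_{20d} = 2.027% × √20 = 9.065%.
VaR = 1.960 × 9.065% = 17.767%; on $50,000,000 that is $8,883,500.

$8,880,000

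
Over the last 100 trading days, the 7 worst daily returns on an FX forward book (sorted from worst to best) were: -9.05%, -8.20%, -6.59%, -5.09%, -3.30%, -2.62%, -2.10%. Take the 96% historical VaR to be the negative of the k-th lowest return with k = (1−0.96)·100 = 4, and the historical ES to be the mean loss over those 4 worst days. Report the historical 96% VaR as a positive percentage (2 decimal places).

k = 4; the 4th lowest return is -5.09%, so VaR = 5.09%.

5.09%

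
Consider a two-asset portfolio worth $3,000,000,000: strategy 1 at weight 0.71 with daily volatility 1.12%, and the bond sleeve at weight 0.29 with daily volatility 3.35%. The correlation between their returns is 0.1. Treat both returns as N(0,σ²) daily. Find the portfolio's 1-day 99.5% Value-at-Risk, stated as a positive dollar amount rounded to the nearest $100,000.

$101,700,000

σ_p² = 0.71²·1.12² + 0.29²·3.35² + 2·0.1·0.71·0.29·1.12·3.35 = 1.7307 (%²).
σ_p = √1.7307 = 1.316%.
At 99.5%, z = 2.576.
VaR = 2.576 × 1.316% = 3.390%; on $3,000,000,000 that is $101,700,000.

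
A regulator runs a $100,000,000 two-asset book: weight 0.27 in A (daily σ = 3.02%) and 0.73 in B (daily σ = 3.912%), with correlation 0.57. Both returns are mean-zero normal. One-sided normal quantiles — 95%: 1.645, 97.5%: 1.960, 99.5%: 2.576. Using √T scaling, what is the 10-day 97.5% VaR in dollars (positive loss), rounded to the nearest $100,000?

σ_p = √(0.27²·3.02² + 0.73²·3.912² + 2·0.57·0.27·0.73·3.02·3.912) = 3.387%.
σ_{10d} = 3.387% × √10 = 10.711%.
VaR = 1.960 × 10.711% = 20.994%; on $100,000,000 that is $20,994,000.

$21,000,000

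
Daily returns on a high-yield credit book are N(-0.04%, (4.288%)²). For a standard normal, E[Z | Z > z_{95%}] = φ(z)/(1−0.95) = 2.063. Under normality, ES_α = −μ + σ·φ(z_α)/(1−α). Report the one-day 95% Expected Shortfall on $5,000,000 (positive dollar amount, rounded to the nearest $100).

ES = −(-0.04%) + 4.288% × 2.063 = 8.886%.
On $5,000,000: 0.08886 × $5,000,000 = $444,300.

$444,300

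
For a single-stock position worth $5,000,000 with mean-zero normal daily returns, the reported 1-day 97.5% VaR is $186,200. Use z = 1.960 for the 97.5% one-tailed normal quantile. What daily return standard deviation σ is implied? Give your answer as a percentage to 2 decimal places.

VaR as a fraction: $186,200 / $5,000,000 = 3.724%.
σ = VaR / z = 3.724% / 1.960 = 1.900%.

1.90%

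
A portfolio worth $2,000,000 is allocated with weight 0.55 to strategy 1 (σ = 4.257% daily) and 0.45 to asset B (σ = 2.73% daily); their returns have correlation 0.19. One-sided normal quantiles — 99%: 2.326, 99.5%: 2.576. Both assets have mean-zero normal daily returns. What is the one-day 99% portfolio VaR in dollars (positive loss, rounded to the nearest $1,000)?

$132,000

σ_p² = 0.55²·4.257² + 0.45²·2.73² + 2·0.19·0.55·0.45·4.257·2.73 = 8.0841 (%²).
σ_p = √8.0841 = 2.843%.
VaR = 2.326 × 2.843% = 6.613%; on $2,000,000 that is $132,260.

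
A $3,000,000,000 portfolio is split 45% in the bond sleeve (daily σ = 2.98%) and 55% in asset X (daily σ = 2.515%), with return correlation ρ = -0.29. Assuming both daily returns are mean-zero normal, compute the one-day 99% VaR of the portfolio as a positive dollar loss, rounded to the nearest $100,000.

$113,300,000

σ_p² = 0.45²·2.98² + 0.55²·2.515² + 2·-0.29·0.45·0.55·2.98·2.515 = 2.6358 (%²).
σ_p = √2.6358 = 1.624%.
At 99%, z = 2.326.
VaR = 2.326 × 1.624% = 3.777%; on $3,000,000,000 that is $113,310,000.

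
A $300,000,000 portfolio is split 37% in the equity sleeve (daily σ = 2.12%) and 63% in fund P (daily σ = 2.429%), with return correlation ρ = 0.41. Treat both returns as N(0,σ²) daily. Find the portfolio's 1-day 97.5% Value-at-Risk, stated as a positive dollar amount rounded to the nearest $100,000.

$11,700,000

σ_p² = 0.37²·2.12² + 0.63²·2.429² + 2·0.41·0.37·0.63·2.12·2.429 = 3.9413 (%²).
σ_p = √3.9413 = 1.985%.
At 97.5%, z = 1.960.
VaR = 1.960 × 1.985% = 3.891%; on $300,000,000 that is $11,673,000.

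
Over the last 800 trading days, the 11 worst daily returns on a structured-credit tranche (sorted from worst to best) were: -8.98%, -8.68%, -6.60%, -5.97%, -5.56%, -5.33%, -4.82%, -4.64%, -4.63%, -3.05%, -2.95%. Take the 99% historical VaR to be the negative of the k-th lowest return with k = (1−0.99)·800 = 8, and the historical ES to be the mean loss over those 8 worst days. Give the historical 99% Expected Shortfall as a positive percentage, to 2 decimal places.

The 8 worst returns sum to -50.58%.
ES = −(-50.58%) / 8 = 6.3225% ≈ 6.32%.

6.32%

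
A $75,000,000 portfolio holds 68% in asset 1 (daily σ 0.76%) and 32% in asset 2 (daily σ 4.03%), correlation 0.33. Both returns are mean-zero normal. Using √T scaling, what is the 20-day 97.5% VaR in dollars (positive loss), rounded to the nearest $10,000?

σ_p = √(0.68²·0.76² + 0.32²·4.03² + 2·0.33·0.68·0.32·0.76·4.03) = 1.539%.
σ_{20d} = 1.539% × √20 = 6.883%.
z(97.5%) = 1.960.
VaR = 1.960 × 6.883% = 13.491%; on $75,000,000 that is $10,118,250.

$10,120,000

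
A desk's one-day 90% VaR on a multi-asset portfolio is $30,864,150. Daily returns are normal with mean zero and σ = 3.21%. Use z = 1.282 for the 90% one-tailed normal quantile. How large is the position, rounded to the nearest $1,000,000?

$750,000,000

VaR as a fraction of value: z·σ = 1.282 × 3.21% = 4.11522%.
Position = $30,864,150 / 0.0411522 = $750,000,000.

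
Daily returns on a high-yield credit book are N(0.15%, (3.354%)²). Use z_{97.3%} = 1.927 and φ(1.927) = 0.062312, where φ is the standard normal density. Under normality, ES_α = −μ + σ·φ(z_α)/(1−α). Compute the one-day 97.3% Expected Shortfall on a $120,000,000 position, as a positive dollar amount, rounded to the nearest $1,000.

Tail multiplier: φ(z)/(1−α) = 0.062312 / 0.027 = 2.308.
ES = −(0.15%) + 3.354% × 2.308 = 7.591%.
On $120,000,000: 0.07591 × $120,000,000 = $9,109,200.

$9,109,000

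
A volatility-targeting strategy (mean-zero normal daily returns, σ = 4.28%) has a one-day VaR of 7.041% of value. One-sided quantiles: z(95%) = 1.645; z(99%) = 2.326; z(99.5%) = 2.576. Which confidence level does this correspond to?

95%

Implied z = VaR/σ = 7.041 / 4.28 = 1.645.
This matches z(95%) = 1.645.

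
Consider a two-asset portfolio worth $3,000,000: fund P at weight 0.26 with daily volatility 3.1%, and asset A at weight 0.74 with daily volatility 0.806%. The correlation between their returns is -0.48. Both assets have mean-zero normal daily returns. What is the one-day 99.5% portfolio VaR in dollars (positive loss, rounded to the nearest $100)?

σ_p² = 0.26²·3.1² + 0.74²·0.806² + 2·-0.48·0.26·0.74·3.1·0.806 = 0.5439 (%²).
σ_p = √0.5439 = 0.737%.
At 99.5%, z = 2.576.
VaR = 2.576 × 0.737% = 1.899%; on $3,000,000 that is $56,970.

$57,000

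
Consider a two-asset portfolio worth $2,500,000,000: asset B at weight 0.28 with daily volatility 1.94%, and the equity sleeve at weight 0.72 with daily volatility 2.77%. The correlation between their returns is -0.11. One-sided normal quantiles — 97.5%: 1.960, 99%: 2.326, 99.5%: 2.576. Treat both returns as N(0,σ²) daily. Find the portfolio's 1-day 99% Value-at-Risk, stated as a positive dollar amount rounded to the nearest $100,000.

σ_p² = 0.28²·1.94² + 0.72²·2.77² + 2·-0.11·0.28·0.72·1.94·2.77 = 4.0344 (%²).
σ_p = √4.0344 = 2.009%.
VaR = 2.326 × 2.009% = 4.673%; on $2,500,000,000 that is $116,825,000.

$116,800,000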